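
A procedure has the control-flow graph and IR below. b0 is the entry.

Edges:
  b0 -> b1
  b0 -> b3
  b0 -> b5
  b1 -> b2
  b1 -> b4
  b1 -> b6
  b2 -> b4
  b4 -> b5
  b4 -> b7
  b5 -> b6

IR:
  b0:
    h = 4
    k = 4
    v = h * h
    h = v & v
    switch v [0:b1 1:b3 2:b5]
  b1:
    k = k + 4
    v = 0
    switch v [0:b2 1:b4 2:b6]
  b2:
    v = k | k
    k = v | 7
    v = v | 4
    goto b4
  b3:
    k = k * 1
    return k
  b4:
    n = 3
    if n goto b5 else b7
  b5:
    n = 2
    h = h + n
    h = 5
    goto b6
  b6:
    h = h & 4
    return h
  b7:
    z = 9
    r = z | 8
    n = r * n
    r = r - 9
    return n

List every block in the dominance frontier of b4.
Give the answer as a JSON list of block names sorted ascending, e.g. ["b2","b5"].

idom tree: b1←b0 b2←b1 b3←b0 b4←b1 b5←b0 b6←b0 b7←b4
Dom∩ at merges:
  b4: preds {b1,b2}: {b0,b1} ∩ {b0,b1,b2} = {b0,b1}; idom=b1
  b5: preds {b0,b4}: {b0} ∩ {b0,b1,b4} = {b0}; idom=b0
  b6: preds {b1,b5}: {b0,b1} ∩ {b0,b5} = {b0}; idom=b0

Frontier:
  b4←b1: walk · to b1
  b4←b2: walk b2 to b1
  b5←b0: walk · to b0
  b5←b4: walk b4→b1 to b0
  b6←b1: walk b1 to b0
  b6←b5: walk b5 to b0
  b0: DF=∅
  b1: DF={b5,b6}
  b2: DF={b4}
  b3: DF=∅
  b4: DF={b5}
  b5: DF={b6}
  b6: DF=∅
  b7: DF=∅

DF(b4) = ["b5"]

Answer: ["b5"]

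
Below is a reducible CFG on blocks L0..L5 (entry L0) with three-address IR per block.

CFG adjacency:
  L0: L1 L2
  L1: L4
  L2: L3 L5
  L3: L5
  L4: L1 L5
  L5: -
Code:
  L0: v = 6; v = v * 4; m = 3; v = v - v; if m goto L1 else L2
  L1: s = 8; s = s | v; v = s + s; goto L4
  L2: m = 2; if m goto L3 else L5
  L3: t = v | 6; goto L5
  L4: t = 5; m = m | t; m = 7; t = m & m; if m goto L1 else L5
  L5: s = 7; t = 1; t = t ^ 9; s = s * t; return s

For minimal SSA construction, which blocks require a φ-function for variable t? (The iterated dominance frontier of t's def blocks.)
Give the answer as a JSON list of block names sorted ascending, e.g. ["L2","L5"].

idom tree: L1←L0 L2←L0 L3←L2 L4←L1 L5←L0
Dom∩ at merges:
  L1: preds {L0,L4}: {L0} ∩ {L0,L1,L4} = {L0}; idom=L0
  L5: preds {L2,L3,L4}: {L0,L2} ∩ {L0,L2,L3} ∩ {L0,L1,L4} = {L0}; idom=L0

Frontier:
  L1←L0: walk · to L0
  L1←L4: walk L4→L1 to L0
  L5←L2: walk L2 to L0
  L5←L3: walk L3→L2 to L0
  L5←L4: walk L4→L1 to L0
  L0 → ∅
  L1 → {L1,L5}
  L2 → {L5}
  L3 → {L5}
  L4 → {L1,L5}
  L5 → ∅

φ for t: defs {L3,L4,L5}
  DF⁺ = {L1,L5}

Answer: ["L1", "L5"]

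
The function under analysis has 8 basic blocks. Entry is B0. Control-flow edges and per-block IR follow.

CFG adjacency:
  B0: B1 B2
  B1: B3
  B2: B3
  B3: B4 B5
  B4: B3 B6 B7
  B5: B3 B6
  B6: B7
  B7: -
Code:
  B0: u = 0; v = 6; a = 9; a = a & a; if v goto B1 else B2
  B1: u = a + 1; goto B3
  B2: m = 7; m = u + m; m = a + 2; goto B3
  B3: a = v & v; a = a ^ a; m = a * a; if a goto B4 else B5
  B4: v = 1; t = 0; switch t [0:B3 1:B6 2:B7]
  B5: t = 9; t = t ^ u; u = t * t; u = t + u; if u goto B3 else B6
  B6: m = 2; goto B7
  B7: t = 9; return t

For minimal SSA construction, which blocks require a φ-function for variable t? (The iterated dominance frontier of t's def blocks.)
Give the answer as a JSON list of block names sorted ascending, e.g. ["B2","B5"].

idom tree: B1←B0 B2←B0 B3←B0 B4←B3 B5←B3 B6←B3 B7←B3
Join-block Dom:
  B3: preds {B1,B2,B4,B5}: {B0,B1} ∩ {B0,B2} ∩ {B0,B3,B4} ∩ {B0,B3,B5} = {B0}; idom=B0
  B6: preds {B4,B5}: {B0,B3,B4} ∩ {B0,B3,B5} = {B0,B3}; idom=B3
  B7: preds {B4,B6}: {B0,B3,B4} ∩ {B0,B3,B6} = {B0,B3}; idom=B3

Frontier:
  join B3 pred B1: B1 stop@B0
  join B3 pred B2: B2 stop@B0
  join B3 pred B4: B4→B3 stop@B0
  join B3 pred B5: B5→B3 stop@B0
  join B6 pred B4: B4 stop@B3
  join B6 pred B5: B5 stop@B3
  join B7 pred B4: B4 stop@B3
  join B7 pred B6: B6 stop@B3
  B0 → ∅
  B1 → {B3}
  B2 → {B3}
  B3 → {B3}
  B4 → {B3,B6,B7}
  B5 → {B3,B6}
  B6 → {B7}
  B7 → ∅

φ for t: defs {B4,B5,B7}
  DF⁺ = {B3,B6,B7}

Answer: ["B3", "B6", "B7"]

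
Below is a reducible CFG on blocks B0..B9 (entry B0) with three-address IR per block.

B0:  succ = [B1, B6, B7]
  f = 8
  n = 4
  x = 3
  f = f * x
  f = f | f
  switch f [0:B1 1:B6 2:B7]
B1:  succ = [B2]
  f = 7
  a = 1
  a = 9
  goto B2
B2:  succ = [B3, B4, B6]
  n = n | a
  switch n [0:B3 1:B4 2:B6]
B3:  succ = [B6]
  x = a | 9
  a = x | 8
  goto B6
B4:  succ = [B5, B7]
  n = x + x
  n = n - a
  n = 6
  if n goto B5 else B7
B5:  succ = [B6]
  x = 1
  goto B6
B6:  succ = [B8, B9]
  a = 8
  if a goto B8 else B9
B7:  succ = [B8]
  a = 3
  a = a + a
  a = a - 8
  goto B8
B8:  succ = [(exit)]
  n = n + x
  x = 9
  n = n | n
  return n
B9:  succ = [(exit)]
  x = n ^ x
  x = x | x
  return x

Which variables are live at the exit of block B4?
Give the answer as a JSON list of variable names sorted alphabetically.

Answer: ["n", "x"]

Analysis:
Per-block:
  B0: {f,n,x} / ∅
  B1: {a,f} / ∅
  B2: {n} / {a,n}
  B3: {a,x} / {a}
  B4: {n} / {a,x}
  B5: {x} / ∅
  B6: {a} / ∅
  B7: {a} / ∅
  B8: {n,x} / {n,x}
  B9: {x} / {n,x}

Backward fixpoint:
  B0 li=∅ lo={n,x}
  B1 li={n,x} lo={a,n,x}
  B2 li={a,n,x} lo={a,n,x}
  B3 li={a,n} lo={n,x}
  B4 li={a,x} lo={n,x}
  B5 li={n} lo={n,x}
  B6 li={n,x} lo={n,x}
  B7 li={n,x} lo={n,x}
  B8 li={n,x} lo=∅
  B9 li={n,x} lo=∅

live-out(B4) = ["n", "x"]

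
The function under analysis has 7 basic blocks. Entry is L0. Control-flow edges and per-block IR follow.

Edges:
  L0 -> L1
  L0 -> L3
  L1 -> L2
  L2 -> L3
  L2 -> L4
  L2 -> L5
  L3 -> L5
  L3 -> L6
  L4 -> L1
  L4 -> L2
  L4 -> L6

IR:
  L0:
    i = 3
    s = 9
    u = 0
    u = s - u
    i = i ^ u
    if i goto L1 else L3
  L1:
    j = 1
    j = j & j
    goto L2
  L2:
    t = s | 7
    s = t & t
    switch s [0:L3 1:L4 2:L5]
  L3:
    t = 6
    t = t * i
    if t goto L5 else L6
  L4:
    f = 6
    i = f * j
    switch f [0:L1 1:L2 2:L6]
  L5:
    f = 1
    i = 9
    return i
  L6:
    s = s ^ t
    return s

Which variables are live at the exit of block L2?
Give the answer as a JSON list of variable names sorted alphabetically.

Answer: ["i", "j", "s", "t"]

Analysis:
Block summaries:
  L0: def={i,s,u} ue=∅
  L1: def={j} ue=∅
  L2: def={s,t} ue={s}
  L3: def={t} ue={i}
  L4: def={f,i} ue={j}
  L5: def={f,i} ue=∅
  L6: def={s} ue={s,t}

Backward fixpoint:
  live L0: ∅→{i,s}
  live L1: {i,s}→{i,j,s}
  live L2: {i,j,s}→{i,j,s,t}
  live L3: {i,s}→{s,t}
  live L4: {j,s,t}→{i,j,s,t}
  live L5: ∅→∅
  live L6: {s,t}→∅

live-out(L2) = ["i", "j", "s", "t"]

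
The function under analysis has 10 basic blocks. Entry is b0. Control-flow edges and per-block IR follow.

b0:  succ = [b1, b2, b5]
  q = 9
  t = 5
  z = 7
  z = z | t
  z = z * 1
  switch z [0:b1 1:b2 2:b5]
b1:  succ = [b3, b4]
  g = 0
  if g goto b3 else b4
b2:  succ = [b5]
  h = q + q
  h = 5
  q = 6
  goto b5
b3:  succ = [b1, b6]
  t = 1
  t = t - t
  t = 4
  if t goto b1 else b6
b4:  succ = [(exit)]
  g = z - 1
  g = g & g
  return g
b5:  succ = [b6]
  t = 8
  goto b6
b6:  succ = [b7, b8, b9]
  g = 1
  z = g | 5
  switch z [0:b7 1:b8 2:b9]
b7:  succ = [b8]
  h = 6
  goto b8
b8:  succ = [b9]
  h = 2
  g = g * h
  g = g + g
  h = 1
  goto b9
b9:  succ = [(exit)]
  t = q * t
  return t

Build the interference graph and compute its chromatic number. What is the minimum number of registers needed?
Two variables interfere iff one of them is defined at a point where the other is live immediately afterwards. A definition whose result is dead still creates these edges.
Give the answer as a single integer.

Block summaries:
  b0: {q,t,z} / ∅
  b1: {g} / ∅
  b2: {h,q} / {q}
  b3: {t} / ∅
  b4: {g} / {z}
  b5: {t} / ∅
  b6: {g,z} / ∅
  b7: {h} / ∅
  b8: {g,h} / {g}
  b9: {t} / {q,t}

Live sets:
  b0: in=∅ out={q,z}
  b1: in={q,z} out={q,z}
  b2: in={q} out={q}
  b3: in={q,z} out={q,t,z}
  b4: in={z} out=∅
  b5: in={q} out={q,t}
  b6: in={q,t} out={g,q,t}
  b7: in={g,q,t} out={g,q,t}
  b8: in={g,q,t} out={q,t}
  b9: in={q,t} out=∅

Conflict graph:
  g — {h,q,t,z}
  h — {g,q,t}
  q — {g,h,t,z}
  t — {g,h,q,z}
  z — {g,q,t}

Colouring:
  {g,h,q,t} pairwise interfere (4-clique) ⇒ χ ≥ 4
  assign g→c0 h→c3 q→c1 t→c2 z→c3 — no edge inside a register ⇒ χ ≤ 4
  χ = 4

Answer: 4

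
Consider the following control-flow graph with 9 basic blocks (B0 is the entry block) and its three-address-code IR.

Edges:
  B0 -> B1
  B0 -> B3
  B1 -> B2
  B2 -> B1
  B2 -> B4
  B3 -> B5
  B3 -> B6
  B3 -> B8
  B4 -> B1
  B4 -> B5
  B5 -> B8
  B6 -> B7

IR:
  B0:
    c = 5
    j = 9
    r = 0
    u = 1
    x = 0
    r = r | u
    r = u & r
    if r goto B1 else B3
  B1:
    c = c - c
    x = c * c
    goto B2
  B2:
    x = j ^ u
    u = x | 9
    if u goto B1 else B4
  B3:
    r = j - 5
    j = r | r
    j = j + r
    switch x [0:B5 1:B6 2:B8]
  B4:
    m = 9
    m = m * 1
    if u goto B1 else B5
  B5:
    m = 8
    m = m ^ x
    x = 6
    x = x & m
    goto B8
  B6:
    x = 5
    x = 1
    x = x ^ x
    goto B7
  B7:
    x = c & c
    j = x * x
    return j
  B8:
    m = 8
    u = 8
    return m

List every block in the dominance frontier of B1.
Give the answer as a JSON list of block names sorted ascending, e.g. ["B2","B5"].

idom tree: B1←B0 B2←B1 B3←B0 B4←B2 B5←B0 B6←B3 B7←B6 B8←B0
Dom at joins:
  B1: preds {B0,B2,B4}: {B0} ∩ {B0,B1,B2} ∩ {B0,B1,B2,B4} = {B0}; idom=B0
  B5: preds {B3,B4}: {B0,B3} ∩ {B0,B1,B2,B4} = {B0}; idom=B0
  B8: preds {B3,B5}: {B0,B3} ∩ {B0,B5} = {B0}; idom=B0

Frontier:
  B1←B0: walk · to B0
  B1←B2: walk B2→B1 to B0
  B1←B4: walk B4→B2→B1 to B0
  B5←B3: walk B3 to B0
  B5←B4: walk B4→B2→B1 to B0
  B8←B3: walk B3 to B0
  B8←B5: walk B5 to B0
  B0 → ∅
  B1 → {B1,B5}
  B2 → {B1,B5}
  B3 → {B5,B8}
  B4 → {B1,B5}
  B5 → {B8}
  B6 → ∅
  B7 → ∅
  B8 → ∅

DF(B1) = ["B1", "B5"]

Answer: ["B1", "B5"]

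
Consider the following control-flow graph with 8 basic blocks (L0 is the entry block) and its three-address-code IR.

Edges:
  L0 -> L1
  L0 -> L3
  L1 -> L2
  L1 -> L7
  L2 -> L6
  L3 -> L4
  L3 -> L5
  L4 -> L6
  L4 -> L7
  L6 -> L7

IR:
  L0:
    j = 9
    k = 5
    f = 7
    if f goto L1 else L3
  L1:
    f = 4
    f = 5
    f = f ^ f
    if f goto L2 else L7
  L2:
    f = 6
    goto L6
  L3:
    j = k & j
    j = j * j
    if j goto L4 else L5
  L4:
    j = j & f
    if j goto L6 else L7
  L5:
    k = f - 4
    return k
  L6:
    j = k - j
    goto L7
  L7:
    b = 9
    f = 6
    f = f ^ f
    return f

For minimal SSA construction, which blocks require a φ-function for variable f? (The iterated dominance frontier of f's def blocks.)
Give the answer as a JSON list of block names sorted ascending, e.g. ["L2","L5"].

idom tree: L1←L0 L2←L1 L3←L0 L4←L3 L5←L3 L6←L0 L7←L0
Dom at joins:
  L6: preds {L2,L4}: {L0,L1,L2} ∩ {L0,L3,L4} = {L0}; idom=L0
  L7: preds {L1,L4,L6}: {L0,L1} ∩ {L0,L3,L4} ∩ {L0,L6} = {L0}; idom=L0

DF derivation:
  join L6 pred L2: L2→L1 stop@L0
  join L6 pred L4: L4→L3 stop@L0
  join L7 pred L1: L1 stop@L0
  join L7 pred L4: L4→L3 stop@L0
  join L7 pred L6: L6 stop@L0
  L0: DF=∅
  L1: DF={L6,L7}
  L2: DF={L6}
  L3: DF={L6,L7}
  L4: DF={L6,L7}
  L5: DF=∅
  L6: DF={L7}
  L7: DF=∅

φ for f: defs {L0,L1,L2,L7}
  DF⁺ = {L6,L7}

Answer: ["L6", "L7"]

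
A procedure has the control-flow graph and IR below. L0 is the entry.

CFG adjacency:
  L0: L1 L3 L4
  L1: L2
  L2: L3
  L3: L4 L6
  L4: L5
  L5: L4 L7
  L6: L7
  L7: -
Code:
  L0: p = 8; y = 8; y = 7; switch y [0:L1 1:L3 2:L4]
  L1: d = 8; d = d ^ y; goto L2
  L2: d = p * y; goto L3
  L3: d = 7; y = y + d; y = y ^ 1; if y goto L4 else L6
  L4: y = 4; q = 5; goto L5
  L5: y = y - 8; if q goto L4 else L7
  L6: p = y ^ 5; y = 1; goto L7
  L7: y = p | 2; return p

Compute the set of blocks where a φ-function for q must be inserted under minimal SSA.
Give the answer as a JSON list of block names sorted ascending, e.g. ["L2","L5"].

Answer: ["L4", "L7"]

Working:
idom tree: L1←L0 L2←L1 L3←L0 L4←L0 L5←L4 L6←L3 L7←L0
Dom at joins:
  L3: preds {L0,L2}: {L0} ∩ {L0,L1,L2} = {L0}; idom=L0
  L4: preds {L0,L3,L5}: {L0} ∩ {L0,L3} ∩ {L0,L4,L5} = {L0}; idom=L0
  L7: preds {L5,L6}: {L0,L4,L5} ∩ {L0,L3,L6} = {L0}; idom=L0

DF walk-up:
  L3←L0: walk · to L0
  L3←L2: walk L2→L1 to L0
  L4←L0: walk · to L0
  L4←L3: walk L3 to L0
  L4←L5: walk L5→L4 to L0
  L7←L5: walk L5→L4 to L0
  L7←L6: walk L6→L3 to L0
  L0 → ∅
  L1 → {L3}
  L2 → {L3}
  L3 → {L4,L7}
  L4 → {L4,L7}
  L5 → {L4,L7}
  L6 → {L7}
  L7 → ∅

φ for q: defs {L4}
  DF⁺ = {L4,L7}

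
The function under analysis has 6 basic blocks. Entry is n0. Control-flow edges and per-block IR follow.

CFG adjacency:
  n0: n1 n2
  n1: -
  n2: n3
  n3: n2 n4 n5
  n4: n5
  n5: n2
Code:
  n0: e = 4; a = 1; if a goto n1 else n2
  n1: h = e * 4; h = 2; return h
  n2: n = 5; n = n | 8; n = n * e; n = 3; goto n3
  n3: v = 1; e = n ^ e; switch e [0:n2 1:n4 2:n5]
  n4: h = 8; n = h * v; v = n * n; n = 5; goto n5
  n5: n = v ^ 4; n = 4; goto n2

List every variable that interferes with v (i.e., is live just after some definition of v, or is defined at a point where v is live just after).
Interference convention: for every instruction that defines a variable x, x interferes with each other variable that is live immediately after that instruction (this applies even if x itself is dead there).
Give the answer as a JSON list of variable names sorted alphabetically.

Per-block:
  n0: {a,e} / ∅
  n1: {h} / {e}
  n2: {n} / {e}
  n3: {e,v} / {e,n}
  n4: {h,n,v} / {v}
  n5: {n} / {v}

Backward fixpoint:
  n0 li=∅ lo={e}
  n1 li={e} lo=∅
  n2 li={e} lo={e,n}
  n3 li={e,n} lo={e,v}
  n4 li={e,v} lo={e,v}
  n5 li={e,v} lo={e}

Interference:
  a↔{e}
  e↔{a,h,n,v}
  h↔{e,v}
  n↔{e,v}
  v↔{e,h,n}

N(v) = ["e", "h", "n"]

Answer: ["e", "h", "n"]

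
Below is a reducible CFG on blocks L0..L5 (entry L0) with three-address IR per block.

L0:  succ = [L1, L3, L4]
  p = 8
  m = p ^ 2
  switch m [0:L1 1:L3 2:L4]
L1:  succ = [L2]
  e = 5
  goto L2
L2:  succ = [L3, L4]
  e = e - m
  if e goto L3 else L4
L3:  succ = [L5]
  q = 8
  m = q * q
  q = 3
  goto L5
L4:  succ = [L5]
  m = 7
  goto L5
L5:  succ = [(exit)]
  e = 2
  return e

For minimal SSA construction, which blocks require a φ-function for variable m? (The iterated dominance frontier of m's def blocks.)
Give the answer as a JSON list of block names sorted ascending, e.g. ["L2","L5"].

idom tree: L1←L0 L2←L1 L3←L0 L4←L0 L5←L0
Join-block Dom:
  L3: preds {L0,L2}: {L0} ∩ {L0,L1,L2} = {L0}; idom=L0
  L4: preds {L0,L2}: {L0} ∩ {L0,L1,L2} = {L0}; idom=L0
  L5: preds {L3,L4}: {L0,L3} ∩ {L0,L4} = {L0}; idom=L0

DF derivation:
  L3←L0: walk · to L0
  L3←L2: walk L2→L1 to L0
  L4←L0: walk · to L0
  L4←L2: walk L2→L1 to L0
  L5←L3: walk L3 to L0
  L5←L4: walk L4 to L0
  L0: DF=∅
  L1: DF={L3,L4}
  L2: DF={L3,L4}
  L3: DF={L5}
  L4: DF={L5}
  L5: DF=∅

φ for m: defs {L0,L3,L4}
  DF⁺ = {L5}

Answer: ["L5"]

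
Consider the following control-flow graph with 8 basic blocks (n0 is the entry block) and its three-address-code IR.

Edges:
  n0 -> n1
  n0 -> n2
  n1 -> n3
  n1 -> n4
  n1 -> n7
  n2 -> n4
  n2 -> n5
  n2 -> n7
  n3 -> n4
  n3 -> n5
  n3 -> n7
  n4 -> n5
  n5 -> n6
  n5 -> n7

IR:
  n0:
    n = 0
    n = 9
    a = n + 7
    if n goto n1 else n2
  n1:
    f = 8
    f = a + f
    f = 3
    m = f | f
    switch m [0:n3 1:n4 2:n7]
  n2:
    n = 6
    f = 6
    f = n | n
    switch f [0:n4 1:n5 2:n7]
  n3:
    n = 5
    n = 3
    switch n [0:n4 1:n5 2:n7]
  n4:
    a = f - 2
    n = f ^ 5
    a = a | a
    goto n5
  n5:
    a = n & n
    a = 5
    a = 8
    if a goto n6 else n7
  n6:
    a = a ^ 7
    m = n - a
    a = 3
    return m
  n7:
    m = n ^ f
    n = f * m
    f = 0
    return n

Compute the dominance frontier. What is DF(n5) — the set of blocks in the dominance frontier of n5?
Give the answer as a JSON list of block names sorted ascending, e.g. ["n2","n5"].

Answer: ["n7"]

Working:
idom tree: n1←n0 n2←n0 n3←n1 n4←n0 n5←n0 n6←n5 n7←n0
Dom∩ at merges:
  n4: preds {n1,n2,n3}: {n0,n1} ∩ {n0,n2} ∩ {n0,n1,n3} = {n0}; idom=n0
  n5: preds {n2,n3,n4}: {n0,n2} ∩ {n0,n1,n3} ∩ {n0,n4} = {n0}; idom=n0
  n7: preds {n1,n2,n3,n5}: {n0,n1} ∩ {n0,n2} ∩ {n0,n1,n3} ∩ {n0,n5} = {n0}; idom=n0

DF walk-up:
  join n4 pred n1: n1 stop@n0
  join n4 pred n2: n2 stop@n0
  join n4 pred n3: n3→n1 stop@n0
  join n5 pred n2: n2 stop@n0
  join n5 pred n3: n3→n1 stop@n0
  join n5 pred n4: n4 stop@n0
  join n7 pred n1: n1 stop@n0
  join n7 pred n2: n2 stop@n0
  join n7 pred n3: n3→n1 stop@n0
  join n7 pred n5: n5 stop@n0
  n0: DF=∅
  n1: DF={n4,n5,n7}
  n2: DF={n4,n5,n7}
  n3: DF={n4,n5,n7}
  n4: DF={n5}
  n5: DF={n7}
  n6: DF=∅
  n7: DF=∅

DF(n5) = ["n7"]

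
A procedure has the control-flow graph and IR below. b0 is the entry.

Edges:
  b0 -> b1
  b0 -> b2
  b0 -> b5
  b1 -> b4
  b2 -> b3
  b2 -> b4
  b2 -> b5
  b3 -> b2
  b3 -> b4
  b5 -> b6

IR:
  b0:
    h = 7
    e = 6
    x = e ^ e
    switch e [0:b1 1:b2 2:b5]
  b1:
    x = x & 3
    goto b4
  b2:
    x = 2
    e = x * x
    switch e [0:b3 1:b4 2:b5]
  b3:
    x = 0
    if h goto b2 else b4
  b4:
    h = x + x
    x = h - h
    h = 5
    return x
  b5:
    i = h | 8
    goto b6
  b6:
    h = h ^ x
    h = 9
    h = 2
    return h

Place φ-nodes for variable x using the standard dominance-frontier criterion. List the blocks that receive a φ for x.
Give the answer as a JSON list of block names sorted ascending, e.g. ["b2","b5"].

idom tree: b1←b0 b2←b0 b3←b2 b4←b0 b5←b0 b6←b5
Join-block Dom:
  b2: preds {b0,b3}: {b0} ∩ {b0,b2,b3} = {b0}; idom=b0
  b4: preds {b1,b2,b3}: {b0,b1} ∩ {b0,b2} ∩ {b0,b2,b3} = {b0}; idom=b0
  b5: preds {b0,b2}: {b0} ∩ {b0,b2} = {b0}; idom=b0

DF walk-up:
  b2←b0: walk · to b0
  b2←b3: walk b3→b2 to b0
  b4←b1: walk b1 to b0
  b4←b2: walk b2 to b0
  b4←b3: walk b3→b2 to b0
  b5←b0: walk · to b0
  b5←b2: walk b2 to b0
  b0 → ∅
  b1 → {b4}
  b2 → {b2,b4,b5}
  b3 → {b2,b4}
  b4 → ∅
  b5 → ∅
  b6 → ∅

φ for x: defs {b0,b1,b2,b3,b4}
  DF⁺ = {b2,b4,b5}

Answer: ["b2", "b4", "b5"]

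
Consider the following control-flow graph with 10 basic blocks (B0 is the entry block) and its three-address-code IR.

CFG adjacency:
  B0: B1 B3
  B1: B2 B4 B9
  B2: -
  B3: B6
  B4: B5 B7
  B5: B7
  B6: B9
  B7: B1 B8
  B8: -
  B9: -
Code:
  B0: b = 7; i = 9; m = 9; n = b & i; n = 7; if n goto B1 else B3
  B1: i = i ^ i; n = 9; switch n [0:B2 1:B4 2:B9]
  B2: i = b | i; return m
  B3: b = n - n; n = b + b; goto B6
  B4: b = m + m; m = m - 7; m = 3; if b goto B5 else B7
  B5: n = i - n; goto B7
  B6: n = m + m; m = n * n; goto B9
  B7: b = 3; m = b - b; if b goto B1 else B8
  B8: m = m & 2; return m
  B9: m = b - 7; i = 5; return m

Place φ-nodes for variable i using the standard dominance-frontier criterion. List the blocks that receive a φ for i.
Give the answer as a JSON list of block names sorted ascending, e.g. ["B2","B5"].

Answer: ["B1", "B9"]

Working:
idom tree: B1←B0 B2←B1 B3←B0 B4←B1 B5←B4 B6←B3 B7←B4 B8←B7 B9←B0
Dom∩ at merges:
  B1: preds {B0,B7}: {B0} ∩ {B0,B1,B4,B7} = {B0}; idom=B0
  B7: preds {B4,B5}: {B0,B1,B4} ∩ {B0,B1,B4,B5} = {B0,B1,B4}; idom=B4
  B9: preds {B1,B6}: {B0,B1} ∩ {B0,B3,B6} = {B0}; idom=B0

DF walk-up:
  join B1 pred B0: · stop@B0
  join B1 pred B7: B7→B4→B1 stop@B0
  join B7 pred B4: · stop@B4
  join B7 pred B5: B5 stop@B4
  join B9 pred B1: B1 stop@B0
  join B9 pred B6: B6→B3 stop@B0
  B0 → ∅
  B1 → {B1,B9}
  B2 → ∅
  B3 → {B9}
  B4 → {B1}
  B5 → {B7}
  B6 → {B9}
  B7 → {B1}
  B8 → ∅
  B9 → ∅

φ for i: defs {B0,B1,B2,B9}
  DF⁺ = {B1,B9}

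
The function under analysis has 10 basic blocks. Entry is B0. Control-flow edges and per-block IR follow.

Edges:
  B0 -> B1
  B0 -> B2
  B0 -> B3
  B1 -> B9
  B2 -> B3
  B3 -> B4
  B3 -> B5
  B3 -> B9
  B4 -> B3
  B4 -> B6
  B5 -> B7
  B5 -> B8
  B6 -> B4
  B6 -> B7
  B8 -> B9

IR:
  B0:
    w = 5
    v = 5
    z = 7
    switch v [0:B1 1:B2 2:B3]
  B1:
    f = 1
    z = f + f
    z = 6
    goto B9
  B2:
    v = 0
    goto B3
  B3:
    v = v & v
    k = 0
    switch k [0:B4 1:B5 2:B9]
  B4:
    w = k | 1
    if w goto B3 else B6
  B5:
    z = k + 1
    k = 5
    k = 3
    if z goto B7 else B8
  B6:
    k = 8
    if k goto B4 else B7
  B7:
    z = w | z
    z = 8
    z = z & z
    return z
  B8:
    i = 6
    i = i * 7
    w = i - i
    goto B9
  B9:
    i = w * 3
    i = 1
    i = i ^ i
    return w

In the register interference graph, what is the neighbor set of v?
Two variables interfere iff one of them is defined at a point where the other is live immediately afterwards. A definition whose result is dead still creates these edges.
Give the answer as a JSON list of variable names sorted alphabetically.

Answer: ["k", "w", "z"]

Derivation:
Per-block:
  B0 def {v,w,z} use ∅
  B1 def {f,z} use ∅
  B2 def {v} use ∅
  B3 def {k,v} use {v}
  B4 def {w} use {k}
  B5 def {k,z} use {k}
  B6 def {k} use ∅
  B7 def {z} use {w,z}
  B8 def {i,w} use ∅
  B9 def {i} use {w}

Backward fixpoint:
  B0 li=∅ lo={v,w,z}
  B1 li={w} lo={w}
  B2 li={w,z} lo={v,w,z}
  B3 li={v,w,z} lo={k,v,w,z}
  B4 li={k,v,z} lo={v,w,z}
  B5 li={k,w} lo={w,z}
  B6 li={v,w,z} lo={k,v,w,z}
  B7 li={w,z} lo=∅
  B8 li=∅ lo={w}
  B9 li={w} lo=∅

Interfere edges:
  f↔{w}
  i↔{w}
  k↔{v,w,z}
  v↔{k,w,z}
  w↔{f,i,k,v,z}
  z↔{k,v,w}

N(v) = ["k", "w", "z"]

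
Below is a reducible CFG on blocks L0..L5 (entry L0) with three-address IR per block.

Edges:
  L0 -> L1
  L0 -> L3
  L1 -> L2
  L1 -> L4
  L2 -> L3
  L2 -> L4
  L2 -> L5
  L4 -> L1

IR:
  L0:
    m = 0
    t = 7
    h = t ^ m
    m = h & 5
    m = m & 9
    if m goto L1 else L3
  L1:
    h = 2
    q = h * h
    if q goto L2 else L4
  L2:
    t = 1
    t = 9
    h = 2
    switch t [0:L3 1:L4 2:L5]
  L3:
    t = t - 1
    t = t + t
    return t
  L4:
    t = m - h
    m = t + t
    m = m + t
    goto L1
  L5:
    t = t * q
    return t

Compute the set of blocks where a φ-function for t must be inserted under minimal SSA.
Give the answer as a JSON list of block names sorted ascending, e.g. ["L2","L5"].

Answer: ["L1", "L3", "L4"]

Derivation:
idom tree: L1←L0 L2←L1 L3←L0 L4←L1 L5←L2
Dom∩ at merges:
  L1: preds {L0,L4}: {L0} ∩ {L0,L1,L4} = {L0}; idom=L0
  L3: preds {L0,L2}: {L0} ∩ {L0,L1,L2} = {L0}; idom=L0
  L4: preds {L1,L2}: {L0,L1} ∩ {L0,L1,L2} = {L0,L1}; idom=L1

DF walk-up:
  join L1 pred L0: · stop@L0
  join L1 pred L4: L4→L1 stop@L0
  join L3 pred L0: · stop@L0
  join L3 pred L2: L2→L1 stop@L0
  join L4 pred L1: · stop@L1
  join L4 pred L2: L2 stop@L1
  L0 → ∅
  L1 → {L1,L3}
  L2 → {L3,L4}
  L3 → ∅
  L4 → {L1}
  L5 → ∅

φ for t: defs {L0,L2,L3,L4,L5}
  DF⁺ = {L1,L3,L4}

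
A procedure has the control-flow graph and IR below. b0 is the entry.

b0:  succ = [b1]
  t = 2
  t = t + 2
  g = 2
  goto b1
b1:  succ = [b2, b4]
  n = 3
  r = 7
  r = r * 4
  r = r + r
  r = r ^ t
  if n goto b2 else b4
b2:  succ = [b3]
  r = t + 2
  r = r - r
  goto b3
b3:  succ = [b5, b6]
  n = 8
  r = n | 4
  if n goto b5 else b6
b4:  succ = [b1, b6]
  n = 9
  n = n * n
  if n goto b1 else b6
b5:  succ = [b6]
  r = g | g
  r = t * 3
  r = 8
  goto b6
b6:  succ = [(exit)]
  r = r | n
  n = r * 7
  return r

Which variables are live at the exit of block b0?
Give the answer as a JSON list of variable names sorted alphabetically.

Answer: ["g", "t"]

Working:
Per-block:
  b0: def={g,t} ue=∅
  b1: def={n,r} ue={t}
  b2: def={r} ue={t}
  b3: def={n,r} ue=∅
  b4: def={n} ue=∅
  b5: def={r} ue={g,t}
  b6: def={n,r} ue={n,r}

Backward fixpoint:
  b0: in=∅ out={g,t}
  b1: in={g,t} out={g,r,t}
  b2: in={g,t} out={g,t}
  b3: in={g,t} out={g,n,r,t}
  b4: in={g,r,t} out={g,n,r,t}
  b5: in={g,n,t} out={n,r}
  b6: in={n,r} out=∅

live-out(b0) = ["g", "t"]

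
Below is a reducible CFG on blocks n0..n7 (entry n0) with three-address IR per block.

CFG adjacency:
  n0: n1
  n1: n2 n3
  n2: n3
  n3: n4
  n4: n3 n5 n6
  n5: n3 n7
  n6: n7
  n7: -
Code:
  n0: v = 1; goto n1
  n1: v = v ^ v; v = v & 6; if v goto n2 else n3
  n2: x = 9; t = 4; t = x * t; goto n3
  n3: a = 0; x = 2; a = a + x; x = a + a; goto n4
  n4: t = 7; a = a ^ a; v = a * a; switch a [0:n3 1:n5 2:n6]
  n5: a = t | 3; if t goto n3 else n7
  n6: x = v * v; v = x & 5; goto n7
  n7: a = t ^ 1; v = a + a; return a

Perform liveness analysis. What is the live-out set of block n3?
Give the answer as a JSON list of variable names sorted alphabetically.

Per-block:
  n0 def {v} use ∅
  n1 def {v} use {v}
  n2 def {t,x} use ∅
  n3 def {a,x} use ∅
  n4 def {a,t,v} use {a}
  n5 def {a} use {t}
  n6 def {v,x} use {v}
  n7 def {a,v} use {t}

Live sets:
  n0 li=∅ lo={v}
  n1 li={v} lo=∅
  n2 li=∅ lo=∅
  n3 li=∅ lo={a}
  n4 li={a} lo={t,v}
  n5 li={t} lo={t}
  n6 li={t,v} lo={t}
  n7 li={t} lo=∅

live-out(n3) = ["a"]

Answer: ["a"]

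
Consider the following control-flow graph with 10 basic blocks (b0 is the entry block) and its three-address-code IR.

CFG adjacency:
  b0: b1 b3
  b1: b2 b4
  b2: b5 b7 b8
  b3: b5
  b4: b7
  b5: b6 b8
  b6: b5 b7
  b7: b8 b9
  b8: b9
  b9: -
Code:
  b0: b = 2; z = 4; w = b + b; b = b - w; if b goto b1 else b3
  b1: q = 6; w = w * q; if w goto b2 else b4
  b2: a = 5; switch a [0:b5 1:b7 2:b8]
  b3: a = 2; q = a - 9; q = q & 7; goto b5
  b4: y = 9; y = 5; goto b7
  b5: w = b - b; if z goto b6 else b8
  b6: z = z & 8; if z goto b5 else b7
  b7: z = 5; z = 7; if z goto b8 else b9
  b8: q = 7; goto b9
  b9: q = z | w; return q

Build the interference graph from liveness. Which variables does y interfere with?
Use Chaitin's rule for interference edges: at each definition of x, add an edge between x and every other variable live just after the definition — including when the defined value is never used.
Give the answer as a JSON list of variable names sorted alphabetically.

Answer: ["w"]

Derivation:
Per-block:
  b0: {b,w,z} / ∅
  b1: {q,w} / {w}
  b2: {a} / ∅
  b3: {a,q} / ∅
  b4: {y} / ∅
  b5: {w} / {b,z}
  b6: {z} / {z}
  b7: {z} / ∅
  b8: {q} / ∅
  b9: {q} / {w,z}

Liveness:
  b0: in=∅ out={b,w,z}
  b1: in={b,w,z} out={b,w,z}
  b2: in={b,w,z} out={b,w,z}
  b3: in={b,z} out={b,z}
  b4: in={w} out={w}
  b5: in={b,z} out={b,w,z}
  b6: in={b,w,z} out={b,w,z}
  b7: in={w} out={w,z}
  b8: in={w,z} out={w,z}
  b9: in={w,z} out=∅

Conflict graph:
  a: {b,w,z}
  b: {a,q,w,z}
  q: {b,w,z}
  w: {a,b,q,y,z}
  y: {w}
  z: {a,b,q,w}

N(y) = ["w"]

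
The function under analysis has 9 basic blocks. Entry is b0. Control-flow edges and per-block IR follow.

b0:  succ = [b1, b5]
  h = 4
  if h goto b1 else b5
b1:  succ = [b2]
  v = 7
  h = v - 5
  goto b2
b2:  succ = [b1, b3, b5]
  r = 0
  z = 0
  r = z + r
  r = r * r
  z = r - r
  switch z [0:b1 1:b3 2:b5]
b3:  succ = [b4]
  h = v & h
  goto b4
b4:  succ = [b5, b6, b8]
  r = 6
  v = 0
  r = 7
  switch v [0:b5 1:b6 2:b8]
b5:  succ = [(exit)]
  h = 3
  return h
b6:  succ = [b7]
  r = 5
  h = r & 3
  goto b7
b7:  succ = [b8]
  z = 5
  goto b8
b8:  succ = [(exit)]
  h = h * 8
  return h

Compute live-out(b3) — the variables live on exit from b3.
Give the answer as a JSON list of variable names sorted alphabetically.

Answer: ["h"]

Derivation:
Per-block:
  b0 def {h} use ∅
  b1 def {h,v} use ∅
  b2 def {r,z} use ∅
  b3 def {h} use {h,v}
  b4 def {r,v} use ∅
  b5 def {h} use ∅
  b6 def {h,r} use ∅
  b7 def {z} use ∅
  b8 def {h} use {h}

Backward fixpoint:
  live b0: ∅→∅
  live b1: ∅→{h,v}
  live b2: {h,v}→{h,v}
  live b3: {h,v}→{h}
  live b4: {h}→{h}
  live b5: ∅→∅
  live b6: ∅→{h}
  live b7: {h}→{h}
  live b8: {h}→∅

live-out(b3) = ["h"]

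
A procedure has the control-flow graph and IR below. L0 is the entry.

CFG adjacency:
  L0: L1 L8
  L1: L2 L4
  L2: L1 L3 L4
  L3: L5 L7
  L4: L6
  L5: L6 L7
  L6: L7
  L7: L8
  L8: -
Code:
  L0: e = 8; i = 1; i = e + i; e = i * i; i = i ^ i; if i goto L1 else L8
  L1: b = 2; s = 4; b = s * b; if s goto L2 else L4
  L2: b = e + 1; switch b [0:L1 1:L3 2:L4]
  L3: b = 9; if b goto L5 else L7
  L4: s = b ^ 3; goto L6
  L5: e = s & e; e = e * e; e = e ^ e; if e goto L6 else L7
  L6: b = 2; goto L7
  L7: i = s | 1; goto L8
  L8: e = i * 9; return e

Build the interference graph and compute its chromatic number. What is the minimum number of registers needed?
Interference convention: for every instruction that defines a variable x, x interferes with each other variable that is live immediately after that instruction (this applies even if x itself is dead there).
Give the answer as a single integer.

Per-block:
  L0: {e,i} / ∅
  L1: {b,s} / ∅
  L2: {b} / {e}
  L3: {b} / ∅
  L4: {s} / {b}
  L5: {e} / {e,s}
  L6: {b} / ∅
  L7: {i} / {s}
  L8: {e} / {i}

Liveness:
  L0 li=∅ lo={e,i}
  L1 li={e} lo={b,e,s}
  L2 li={e,s} lo={b,e,s}
  L3 li={e,s} lo={e,s}
  L4 li={b} lo={s}
  L5 li={e,s} lo={s}
  L6 li={s} lo={s}
  L7 li={s} lo={i}
  L8 li={i} lo=∅

Interference:
  b: {e,s}
  e: {b,i,s}
  i: {e}
  s: {b,e}

Registers:
  {b,e,s} pairwise interfere (3-clique) ⇒ χ ≥ 3
  assign b→r1 e→r0 i→r1 s→r2 — no edge inside a register ⇒ χ ≤ 3
  χ = 3

Answer: 3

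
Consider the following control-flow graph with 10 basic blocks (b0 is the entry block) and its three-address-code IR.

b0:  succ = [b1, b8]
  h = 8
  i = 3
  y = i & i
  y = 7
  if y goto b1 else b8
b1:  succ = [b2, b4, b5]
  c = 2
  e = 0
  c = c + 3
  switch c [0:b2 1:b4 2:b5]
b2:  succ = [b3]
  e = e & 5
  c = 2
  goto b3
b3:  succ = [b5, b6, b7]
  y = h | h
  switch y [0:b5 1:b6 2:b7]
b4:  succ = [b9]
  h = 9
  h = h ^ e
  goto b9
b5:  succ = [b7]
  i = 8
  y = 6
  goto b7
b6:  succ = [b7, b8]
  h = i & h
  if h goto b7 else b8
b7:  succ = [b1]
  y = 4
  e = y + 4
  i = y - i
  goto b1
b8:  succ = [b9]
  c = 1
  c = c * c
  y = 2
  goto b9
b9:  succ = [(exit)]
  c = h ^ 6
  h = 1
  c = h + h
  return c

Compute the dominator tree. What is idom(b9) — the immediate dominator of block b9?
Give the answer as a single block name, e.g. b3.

Answer: b0

Derivation:
idom tree: b1←b0 b2←b1 b3←b2 b4←b1 b5←b1 b6←b3 b7←b1 b8←b0 b9←b0
Dom∩ at merges:
  b1: preds {b0,b7}: {b0} ∩ {b0,b1,b7} = {b0}; idom=b0
  b5: preds {b1,b3}: {b0,b1} ∩ {b0,b1,b2,b3} = {b0,b1}; idom=b1
  b7: preds {b3,b5,b6}: {b0,b1,b2,b3} ∩ {b0,b1,b5} ∩ {b0,b1,b2,b3,b6} = {b0,b1}; idom=b1
  b8: preds {b0,b6}: {b0} ∩ {b0,b1,b2,b3,b6} = {b0}; idom=b0
  b9: preds {b4,b8}: {b0,b1,b4} ∩ {b0,b8} = {b0}; idom=b0

idom(b9) = b0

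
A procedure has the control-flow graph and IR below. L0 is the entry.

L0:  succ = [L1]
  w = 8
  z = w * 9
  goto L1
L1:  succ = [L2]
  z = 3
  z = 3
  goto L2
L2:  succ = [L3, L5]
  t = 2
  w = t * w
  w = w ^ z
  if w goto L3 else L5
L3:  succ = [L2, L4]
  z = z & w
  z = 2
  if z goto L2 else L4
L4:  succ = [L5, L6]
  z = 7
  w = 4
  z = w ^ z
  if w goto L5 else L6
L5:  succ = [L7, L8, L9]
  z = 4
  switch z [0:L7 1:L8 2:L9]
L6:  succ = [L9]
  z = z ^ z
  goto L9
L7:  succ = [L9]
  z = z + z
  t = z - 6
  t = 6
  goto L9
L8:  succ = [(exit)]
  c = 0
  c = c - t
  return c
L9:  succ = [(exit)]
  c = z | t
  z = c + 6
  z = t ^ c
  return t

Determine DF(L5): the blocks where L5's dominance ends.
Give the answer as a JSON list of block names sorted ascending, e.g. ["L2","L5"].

idom tree: L1←L0 L2←L1 L3←L2 L4←L3 L5←L2 L6←L4 L7←L5 L8←L5 L9←L2
Dom∩ at merges:
  L2: preds {L1,L3}: {L0,L1} ∩ {L0,L1,L2,L3} = {L0,L1}; idom=L1
  L5: preds {L2,L4}: {L0,L1,L2} ∩ {L0,L1,L2,L3,L4} = {L0,L1,L2}; idom=L2
  L9: preds {L5,L6,L7}: {L0,L1,L2,L5} ∩ {L0,L1,L2,L3,L4,L6} ∩ {L0,L1,L2,L5,L7} = {L0,L1,L2}; idom=L2

DF derivation:
  join L2 pred L1: · stop@L1
  join L2 pred L3: L3→L2 stop@L1
  join L5 pred L2: · stop@L2
  join L5 pred L4: L4→L3 stop@L2
  join L9 pred L5: L5 stop@L2
  join L9 pred L6: L6→L4→L3 stop@L2
  join L9 pred L7: L7→L5 stop@L2
  L0: DF=∅
  L1: DF=∅
  L2: DF={L2}
  L3: DF={L2,L5,L9}
  L4: DF={L5,L9}
  L5: DF={L9}
  L6: DF={L9}
  L7: DF={L9}
  L8: DF=∅
  L9: DF=∅

DF(L5) = ["L9"]

Answer: ["L9"]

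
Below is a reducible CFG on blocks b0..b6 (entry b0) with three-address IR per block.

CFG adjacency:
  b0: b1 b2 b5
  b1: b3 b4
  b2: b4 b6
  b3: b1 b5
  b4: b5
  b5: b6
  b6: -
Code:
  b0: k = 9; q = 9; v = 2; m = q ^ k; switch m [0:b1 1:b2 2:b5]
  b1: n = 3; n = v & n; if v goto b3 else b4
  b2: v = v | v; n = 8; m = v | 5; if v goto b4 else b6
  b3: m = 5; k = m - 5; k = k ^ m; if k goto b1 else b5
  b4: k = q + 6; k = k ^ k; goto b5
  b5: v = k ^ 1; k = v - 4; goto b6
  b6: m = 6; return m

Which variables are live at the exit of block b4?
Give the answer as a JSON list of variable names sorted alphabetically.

def/use:
  b0: {k,m,q,v} / ∅
  b1: {n} / {v}
  b2: {m,n,v} / {v}
  b3: {k,m} / ∅
  b4: {k} / {q}
  b5: {k,v} / {k}
  b6: {m} / ∅

Live sets:
  live b0: ∅→{k,q,v}
  live b1: {q,v}→{q,v}
  live b2: {q,v}→{q}
  live b3: {q,v}→{k,q,v}
  live b4: {q}→{k}
  live b5: {k}→∅
  live b6: ∅→∅

live-out(b4) = ["k"]

Answer: ["k"]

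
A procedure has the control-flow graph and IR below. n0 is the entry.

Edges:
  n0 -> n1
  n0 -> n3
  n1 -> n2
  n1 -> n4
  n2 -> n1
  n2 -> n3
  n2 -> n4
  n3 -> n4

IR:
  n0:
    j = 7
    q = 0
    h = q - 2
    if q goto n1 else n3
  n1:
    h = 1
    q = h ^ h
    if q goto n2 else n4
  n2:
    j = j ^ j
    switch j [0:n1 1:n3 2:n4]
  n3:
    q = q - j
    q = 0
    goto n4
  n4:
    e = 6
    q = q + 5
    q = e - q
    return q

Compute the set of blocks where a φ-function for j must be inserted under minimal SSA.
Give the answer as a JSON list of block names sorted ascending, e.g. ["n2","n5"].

idom tree: n1←n0 n2←n1 n3←n0 n4←n0
Join-block Dom:
  n1: preds {n0,n2}: {n0} ∩ {n0,n1,n2} = {n0}; idom=n0
  n3: preds {n0,n2}: {n0} ∩ {n0,n1,n2} = {n0}; idom=n0
  n4: preds {n1,n2,n3}: {n0,n1} ∩ {n0,n1,n2} ∩ {n0,n3} = {n0}; idom=n0

Frontier:
  join n1 pred n0: · stop@n0
  join n1 pred n2: n2→n1 stop@n0
  join n3 pred n0: · stop@n0
  join n3 pred n2: n2→n1 stop@n0
  join n4 pred n1: n1 stop@n0
  join n4 pred n2: n2→n1 stop@n0
  join n4 pred n3: n3 stop@n0
  DF(n0)=∅
  DF(n1)={n1,n3,n4}
  DF(n2)={n1,n3,n4}
  DF(n3)={n4}
  DF(n4)=∅

φ for j: defs {n0,n2}
  DF⁺ = {n1,n3,n4}

Answer: ["n1", "n3", "n4"]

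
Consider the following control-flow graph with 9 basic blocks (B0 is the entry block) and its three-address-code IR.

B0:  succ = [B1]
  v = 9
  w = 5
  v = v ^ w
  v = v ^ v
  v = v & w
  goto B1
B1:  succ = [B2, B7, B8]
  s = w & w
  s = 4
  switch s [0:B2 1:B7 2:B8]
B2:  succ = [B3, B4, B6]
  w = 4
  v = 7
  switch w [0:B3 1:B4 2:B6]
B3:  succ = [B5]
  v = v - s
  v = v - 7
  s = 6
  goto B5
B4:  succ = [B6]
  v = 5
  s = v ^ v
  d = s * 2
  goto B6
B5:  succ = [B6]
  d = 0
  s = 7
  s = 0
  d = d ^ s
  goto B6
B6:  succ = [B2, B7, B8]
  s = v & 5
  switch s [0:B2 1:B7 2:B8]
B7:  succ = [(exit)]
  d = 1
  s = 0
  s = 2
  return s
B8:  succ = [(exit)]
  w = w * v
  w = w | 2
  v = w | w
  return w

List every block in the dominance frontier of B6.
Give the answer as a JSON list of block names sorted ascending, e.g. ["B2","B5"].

idom tree: B1←B0 B2←B1 B3←B2 B4←B2 B5←B3 B6←B2 B7←B1 B8←B1
Join-block Dom:
  B2: preds {B1,B6}: {B0,B1} ∩ {B0,B1,B2,B6} = {B0,B1}; idom=B1
  B6: preds {B2,B4,B5}: {B0,B1,B2} ∩ {B0,B1,B2,B4} ∩ {B0,B1,B2,B3,B5} = {B0,B1,B2}; idom=B2
  B7: preds {B1,B6}: {B0,B1} ∩ {B0,B1,B2,B6} = {B0,B1}; idom=B1
  B8: preds {B1,B6}: {B0,B1} ∩ {B0,B1,B2,B6} = {B0,B1}; idom=B1

DF derivation:
  join B2 pred B1: · stop@B1
  join B2 pred B6: B6→B2 stop@B1
  join B6 pred B2: · stop@B2
  join B6 pred B4: B4 stop@B2
  join B6 pred B5: B5→B3 stop@B2
  join B7 pred B1: · stop@B1
  join B7 pred B6: B6→B2 stop@B1
  join B8 pred B1: · stop@B1
  join B8 pred B6: B6→B2 stop@B1
  B0 → ∅
  B1 → ∅
  B2 → {B2,B7,B8}
  B3 → {B6}
  B4 → {B6}
  B5 → {B6}
  B6 → {B2,B7,B8}
  B7 → ∅
  B8 → ∅

DF(B6) = ["B2", "B7", "B8"]

Answer: ["B2", "B7", "B8"]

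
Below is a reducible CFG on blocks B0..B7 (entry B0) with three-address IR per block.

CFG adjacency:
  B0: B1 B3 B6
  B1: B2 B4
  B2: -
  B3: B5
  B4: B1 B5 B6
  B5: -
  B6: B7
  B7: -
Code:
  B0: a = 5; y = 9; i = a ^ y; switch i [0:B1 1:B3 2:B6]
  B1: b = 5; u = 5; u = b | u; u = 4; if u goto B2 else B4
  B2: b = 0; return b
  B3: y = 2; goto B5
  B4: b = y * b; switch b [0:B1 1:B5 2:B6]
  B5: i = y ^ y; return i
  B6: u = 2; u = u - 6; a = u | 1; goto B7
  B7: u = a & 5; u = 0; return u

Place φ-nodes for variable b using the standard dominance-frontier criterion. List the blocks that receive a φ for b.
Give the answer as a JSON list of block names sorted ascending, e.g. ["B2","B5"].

Answer: ["B1", "B5", "B6"]

Analysis:
idom tree: B1←B0 B2←B1 B3←B0 B4←B1 B5←B0 B6←B0 B7←B6
Join-block Dom:
  B1: preds {B0,B4}: {B0} ∩ {B0,B1,B4} = {B0}; idom=B0
  B5: preds {B3,B4}: {B0,B3} ∩ {B0,B1,B4} = {B0}; idom=B0
  B6: preds {B0,B4}: {B0} ∩ {B0,B1,B4} = {B0}; idom=B0

DF derivation:
  join B1 pred B0: · stop@B0
  join B1 pred B4: B4→B1 stop@B0
  join B5 pred B3: B3 stop@B0
  join B5 pred B4: B4→B1 stop@B0
  join B6 pred B0: · stop@B0
  join B6 pred B4: B4→B1 stop@B0
  B0 → ∅
  B1 → {B1,B5,B6}
  B2 → ∅
  B3 → {B5}
  B4 → {B1,B5,B6}
  B5 → ∅
  B6 → ∅
  B7 → ∅

φ for b: defs {B1,B2,B4}
  DF⁺ = {B1,B5,B6}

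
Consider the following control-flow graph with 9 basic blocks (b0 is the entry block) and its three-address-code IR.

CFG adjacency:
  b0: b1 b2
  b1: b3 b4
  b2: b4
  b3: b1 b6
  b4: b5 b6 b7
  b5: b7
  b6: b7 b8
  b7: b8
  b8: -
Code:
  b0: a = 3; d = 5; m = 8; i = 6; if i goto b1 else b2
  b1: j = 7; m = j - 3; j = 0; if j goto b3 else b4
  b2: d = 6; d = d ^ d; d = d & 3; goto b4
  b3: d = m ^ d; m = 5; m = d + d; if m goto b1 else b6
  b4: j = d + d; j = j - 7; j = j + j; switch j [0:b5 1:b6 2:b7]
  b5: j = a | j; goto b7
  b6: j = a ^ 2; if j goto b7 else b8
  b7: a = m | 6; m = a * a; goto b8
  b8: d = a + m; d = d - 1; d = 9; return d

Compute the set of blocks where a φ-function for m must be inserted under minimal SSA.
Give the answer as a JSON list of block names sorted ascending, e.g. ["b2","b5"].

idom tree: b1←b0 b2←b0 b3←b1 b4←b0 b5←b4 b6←b0 b7←b0 b8←b0
Join-block Dom:
  b1: preds {b0,b3}: {b0} ∩ {b0,b1,b3} = {b0}; idom=b0
  b4: preds {b1,b2}: {b0,b1} ∩ {b0,b2} = {b0}; idom=b0
  b6: preds {b3,b4}: {b0,b1,b3} ∩ {b0,b4} = {b0}; idom=b0
  b7: preds {b4,b5,b6}: {b0,b4} ∩ {b0,b4,b5} ∩ {b0,b6} = {b0}; idom=b0
  b8: preds {b6,b7}: {b0,b6} ∩ {b0,b7} = {b0}; idom=b0

Frontier:
  b1←b0: walk · to b0
  b1←b3: walk b3→b1 to b0
  b4←b1: walk b1 to b0
  b4←b2: walk b2 to b0
  b6←b3: walk b3→b1 to b0
  b6←b4: walk b4 to b0
  b7←b4: walk b4 to b0
  b7←b5: walk b5→b4 to b0
  b7←b6: walk b6 to b0
  b8←b6: walk b6 to b0
  b8←b7: walk b7 to b0
  b0 → ∅
  b1 → {b1,b4,b6}
  b2 → {b4}
  b3 → {b1,b6}
  b4 → {b6,b7}
  b5 → {b7}
  b6 → {b7,b8}
  b7 → {b8}
  b8 → ∅

φ for m: defs {b0,b1,b3,b7}
  DF⁺ = {b1,b4,b6,b7,b8}

Answer: ["b1", "b4", "b6", "b7", "b8"]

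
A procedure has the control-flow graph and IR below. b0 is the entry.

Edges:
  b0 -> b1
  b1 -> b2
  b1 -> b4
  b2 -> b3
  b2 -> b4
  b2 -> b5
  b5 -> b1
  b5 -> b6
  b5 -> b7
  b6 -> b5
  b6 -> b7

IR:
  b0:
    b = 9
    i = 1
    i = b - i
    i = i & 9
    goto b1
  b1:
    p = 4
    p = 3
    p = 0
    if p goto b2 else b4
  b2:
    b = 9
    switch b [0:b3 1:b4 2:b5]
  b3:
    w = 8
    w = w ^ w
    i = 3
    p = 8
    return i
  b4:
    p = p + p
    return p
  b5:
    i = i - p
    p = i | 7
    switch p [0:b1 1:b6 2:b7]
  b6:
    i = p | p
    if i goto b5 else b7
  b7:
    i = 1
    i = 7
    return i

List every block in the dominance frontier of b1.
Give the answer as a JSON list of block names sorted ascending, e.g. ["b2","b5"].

Answer: ["b1"]

Analysis:
idom tree: b1←b0 b2←b1 b3←b2 b4←b1 b5←b2 b6←b5 b7←b5
Dom∩ at merges:
  b1: preds {b0,b5}: {b0} ∩ {b0,b1,b2,b5} = {b0}; idom=b0
  b4: preds {b1,b2}: {b0,b1} ∩ {b0,b1,b2} = {b0,b1}; idom=b1
  b5: preds {b2,b6}: {b0,b1,b2} ∩ {b0,b1,b2,b5,b6} = {b0,b1,b2}; idom=b2
  b7: preds {b5,b6}: {b0,b1,b2,b5} ∩ {b0,b1,b2,b5,b6} = {b0,b1,b2,b5}; idom=b5

DF derivation:
  join b1 pred b0: · stop@b0
  join b1 pred b5: b5→b2→b1 stop@b0
  join b4 pred b1: · stop@b1
  join b4 pred b2: b2 stop@b1
  join b5 pred b2: · stop@b2
  join b5 pred b6: b6→b5 stop@b2
  join b7 pred b5: · stop@b5
  join b7 pred b6: b6 stop@b5
  b0 → ∅
  b1 → {b1}
  b2 → {b1,b4}
  b3 → ∅
  b4 → ∅
  b5 → {b1,b5}
  b6 → {b5,b7}
  b7 → ∅

DF(b1) = ["b1"]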